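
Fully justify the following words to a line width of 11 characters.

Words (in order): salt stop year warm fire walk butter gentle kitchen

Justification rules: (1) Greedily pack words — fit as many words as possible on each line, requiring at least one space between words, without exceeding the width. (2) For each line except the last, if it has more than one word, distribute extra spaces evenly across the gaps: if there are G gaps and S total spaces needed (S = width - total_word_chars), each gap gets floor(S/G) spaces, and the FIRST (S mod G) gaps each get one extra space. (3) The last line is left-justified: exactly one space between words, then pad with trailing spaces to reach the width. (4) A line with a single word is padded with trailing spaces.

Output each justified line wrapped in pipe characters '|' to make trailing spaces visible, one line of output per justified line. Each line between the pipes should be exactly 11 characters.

Line 1: ['salt', 'stop'] (min_width=9, slack=2)
Line 2: ['year', 'warm'] (min_width=9, slack=2)
Line 3: ['fire', 'walk'] (min_width=9, slack=2)
Line 4: ['butter'] (min_width=6, slack=5)
Line 5: ['gentle'] (min_width=6, slack=5)
Line 6: ['kitchen'] (min_width=7, slack=4)

Answer: |salt   stop|
|year   warm|
|fire   walk|
|butter     |
|gentle     |
|kitchen    |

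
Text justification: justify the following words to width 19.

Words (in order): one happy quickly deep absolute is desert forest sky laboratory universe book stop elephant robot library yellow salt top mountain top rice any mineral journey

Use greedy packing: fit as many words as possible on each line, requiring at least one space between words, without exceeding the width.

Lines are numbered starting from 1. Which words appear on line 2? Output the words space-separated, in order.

Line 1: ['one', 'happy', 'quickly'] (min_width=17, slack=2)
Line 2: ['deep', 'absolute', 'is'] (min_width=16, slack=3)
Line 3: ['desert', 'forest', 'sky'] (min_width=17, slack=2)
Line 4: ['laboratory', 'universe'] (min_width=19, slack=0)
Line 5: ['book', 'stop', 'elephant'] (min_width=18, slack=1)
Line 6: ['robot', 'library'] (min_width=13, slack=6)
Line 7: ['yellow', 'salt', 'top'] (min_width=15, slack=4)
Line 8: ['mountain', 'top', 'rice'] (min_width=17, slack=2)
Line 9: ['any', 'mineral', 'journey'] (min_width=19, slack=0)

Answer: deep absolute is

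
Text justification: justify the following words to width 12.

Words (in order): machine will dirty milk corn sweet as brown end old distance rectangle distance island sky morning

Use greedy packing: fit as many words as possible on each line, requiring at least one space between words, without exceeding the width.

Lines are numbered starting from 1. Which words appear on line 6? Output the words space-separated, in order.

Line 1: ['machine', 'will'] (min_width=12, slack=0)
Line 2: ['dirty', 'milk'] (min_width=10, slack=2)
Line 3: ['corn', 'sweet'] (min_width=10, slack=2)
Line 4: ['as', 'brown', 'end'] (min_width=12, slack=0)
Line 5: ['old', 'distance'] (min_width=12, slack=0)
Line 6: ['rectangle'] (min_width=9, slack=3)
Line 7: ['distance'] (min_width=8, slack=4)
Line 8: ['island', 'sky'] (min_width=10, slack=2)
Line 9: ['morning'] (min_width=7, slack=5)

Answer: rectangle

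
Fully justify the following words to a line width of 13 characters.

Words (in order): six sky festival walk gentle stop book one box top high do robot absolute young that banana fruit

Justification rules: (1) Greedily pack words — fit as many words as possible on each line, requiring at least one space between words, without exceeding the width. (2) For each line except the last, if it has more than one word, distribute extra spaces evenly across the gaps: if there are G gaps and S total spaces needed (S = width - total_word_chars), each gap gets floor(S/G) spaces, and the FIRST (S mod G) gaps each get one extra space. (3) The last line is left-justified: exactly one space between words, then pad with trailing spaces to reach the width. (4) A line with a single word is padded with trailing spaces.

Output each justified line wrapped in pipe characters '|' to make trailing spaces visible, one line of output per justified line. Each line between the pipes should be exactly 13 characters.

Answer: |six       sky|
|festival walk|
|gentle   stop|
|book  one box|
|top  high  do|
|robot        |
|absolute     |
|young    that|
|banana fruit |

Derivation:
Line 1: ['six', 'sky'] (min_width=7, slack=6)
Line 2: ['festival', 'walk'] (min_width=13, slack=0)
Line 3: ['gentle', 'stop'] (min_width=11, slack=2)
Line 4: ['book', 'one', 'box'] (min_width=12, slack=1)
Line 5: ['top', 'high', 'do'] (min_width=11, slack=2)
Line 6: ['robot'] (min_width=5, slack=8)
Line 7: ['absolute'] (min_width=8, slack=5)
Line 8: ['young', 'that'] (min_width=10, slack=3)
Line 9: ['banana', 'fruit'] (min_width=12, slack=1)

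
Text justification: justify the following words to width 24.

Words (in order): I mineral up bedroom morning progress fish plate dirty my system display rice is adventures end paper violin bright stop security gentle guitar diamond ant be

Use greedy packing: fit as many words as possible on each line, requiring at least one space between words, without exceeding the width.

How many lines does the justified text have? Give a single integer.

Line 1: ['I', 'mineral', 'up', 'bedroom'] (min_width=20, slack=4)
Line 2: ['morning', 'progress', 'fish'] (min_width=21, slack=3)
Line 3: ['plate', 'dirty', 'my', 'system'] (min_width=21, slack=3)
Line 4: ['display', 'rice', 'is'] (min_width=15, slack=9)
Line 5: ['adventures', 'end', 'paper'] (min_width=20, slack=4)
Line 6: ['violin', 'bright', 'stop'] (min_width=18, slack=6)
Line 7: ['security', 'gentle', 'guitar'] (min_width=22, slack=2)
Line 8: ['diamond', 'ant', 'be'] (min_width=14, slack=10)
Total lines: 8

Answer: 8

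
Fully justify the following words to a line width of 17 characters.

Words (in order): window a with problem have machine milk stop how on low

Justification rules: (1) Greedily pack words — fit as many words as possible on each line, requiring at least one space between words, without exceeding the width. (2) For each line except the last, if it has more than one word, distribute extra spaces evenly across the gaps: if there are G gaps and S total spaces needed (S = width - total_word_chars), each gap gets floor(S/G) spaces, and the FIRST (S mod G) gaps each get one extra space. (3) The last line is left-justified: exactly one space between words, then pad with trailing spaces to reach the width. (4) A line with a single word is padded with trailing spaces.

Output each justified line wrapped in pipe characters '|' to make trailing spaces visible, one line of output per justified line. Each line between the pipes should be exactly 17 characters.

Answer: |window   a   with|
|problem      have|
|machine milk stop|
|how on low       |

Derivation:
Line 1: ['window', 'a', 'with'] (min_width=13, slack=4)
Line 2: ['problem', 'have'] (min_width=12, slack=5)
Line 3: ['machine', 'milk', 'stop'] (min_width=17, slack=0)
Line 4: ['how', 'on', 'low'] (min_width=10, slack=7)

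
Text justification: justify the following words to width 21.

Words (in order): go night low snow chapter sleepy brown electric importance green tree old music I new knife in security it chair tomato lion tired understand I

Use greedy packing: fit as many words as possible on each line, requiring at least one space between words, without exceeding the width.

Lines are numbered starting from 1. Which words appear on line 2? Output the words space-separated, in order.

Answer: chapter sleepy brown

Derivation:
Line 1: ['go', 'night', 'low', 'snow'] (min_width=17, slack=4)
Line 2: ['chapter', 'sleepy', 'brown'] (min_width=20, slack=1)
Line 3: ['electric', 'importance'] (min_width=19, slack=2)
Line 4: ['green', 'tree', 'old', 'music'] (min_width=20, slack=1)
Line 5: ['I', 'new', 'knife', 'in'] (min_width=14, slack=7)
Line 6: ['security', 'it', 'chair'] (min_width=17, slack=4)
Line 7: ['tomato', 'lion', 'tired'] (min_width=17, slack=4)
Line 8: ['understand', 'I'] (min_width=12, slack=9)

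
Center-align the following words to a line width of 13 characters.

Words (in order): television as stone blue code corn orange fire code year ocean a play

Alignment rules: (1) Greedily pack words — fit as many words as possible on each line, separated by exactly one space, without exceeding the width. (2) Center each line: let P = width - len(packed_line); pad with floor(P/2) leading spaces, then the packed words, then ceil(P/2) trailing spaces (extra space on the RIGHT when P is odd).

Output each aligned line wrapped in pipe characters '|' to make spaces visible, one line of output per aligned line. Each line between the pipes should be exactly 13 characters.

Line 1: ['television', 'as'] (min_width=13, slack=0)
Line 2: ['stone', 'blue'] (min_width=10, slack=3)
Line 3: ['code', 'corn'] (min_width=9, slack=4)
Line 4: ['orange', 'fire'] (min_width=11, slack=2)
Line 5: ['code', 'year'] (min_width=9, slack=4)
Line 6: ['ocean', 'a', 'play'] (min_width=12, slack=1)

Answer: |television as|
| stone blue  |
|  code corn  |
| orange fire |
|  code year  |
|ocean a play |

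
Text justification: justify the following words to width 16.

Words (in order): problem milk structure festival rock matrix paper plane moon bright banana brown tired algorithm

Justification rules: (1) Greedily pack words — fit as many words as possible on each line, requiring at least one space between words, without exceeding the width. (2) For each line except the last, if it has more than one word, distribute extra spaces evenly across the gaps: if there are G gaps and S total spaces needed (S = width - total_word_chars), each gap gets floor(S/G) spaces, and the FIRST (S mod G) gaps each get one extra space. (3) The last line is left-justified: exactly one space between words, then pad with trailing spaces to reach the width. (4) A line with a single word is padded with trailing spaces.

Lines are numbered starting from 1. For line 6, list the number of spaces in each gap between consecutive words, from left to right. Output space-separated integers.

Answer: 4

Derivation:
Line 1: ['problem', 'milk'] (min_width=12, slack=4)
Line 2: ['structure'] (min_width=9, slack=7)
Line 3: ['festival', 'rock'] (min_width=13, slack=3)
Line 4: ['matrix', 'paper'] (min_width=12, slack=4)
Line 5: ['plane', 'moon'] (min_width=10, slack=6)
Line 6: ['bright', 'banana'] (min_width=13, slack=3)
Line 7: ['brown', 'tired'] (min_width=11, slack=5)
Line 8: ['algorithm'] (min_width=9, slack=7)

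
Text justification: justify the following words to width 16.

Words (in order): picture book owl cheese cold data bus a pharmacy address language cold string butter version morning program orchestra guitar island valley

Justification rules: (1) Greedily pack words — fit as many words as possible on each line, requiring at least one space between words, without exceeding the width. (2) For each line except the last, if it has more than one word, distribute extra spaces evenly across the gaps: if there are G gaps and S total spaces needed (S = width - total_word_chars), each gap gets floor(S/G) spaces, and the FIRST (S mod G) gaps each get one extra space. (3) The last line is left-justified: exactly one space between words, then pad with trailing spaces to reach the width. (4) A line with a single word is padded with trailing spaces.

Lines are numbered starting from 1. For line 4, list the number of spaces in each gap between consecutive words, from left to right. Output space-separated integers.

Line 1: ['picture', 'book', 'owl'] (min_width=16, slack=0)
Line 2: ['cheese', 'cold', 'data'] (min_width=16, slack=0)
Line 3: ['bus', 'a', 'pharmacy'] (min_width=14, slack=2)
Line 4: ['address', 'language'] (min_width=16, slack=0)
Line 5: ['cold', 'string'] (min_width=11, slack=5)
Line 6: ['butter', 'version'] (min_width=14, slack=2)
Line 7: ['morning', 'program'] (min_width=15, slack=1)
Line 8: ['orchestra', 'guitar'] (min_width=16, slack=0)
Line 9: ['island', 'valley'] (min_width=13, slack=3)

Answer: 1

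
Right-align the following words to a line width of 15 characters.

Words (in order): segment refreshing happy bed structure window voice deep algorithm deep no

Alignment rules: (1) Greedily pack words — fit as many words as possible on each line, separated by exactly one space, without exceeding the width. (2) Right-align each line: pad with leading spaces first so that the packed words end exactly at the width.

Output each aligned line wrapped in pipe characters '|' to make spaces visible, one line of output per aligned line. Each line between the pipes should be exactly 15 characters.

Line 1: ['segment'] (min_width=7, slack=8)
Line 2: ['refreshing'] (min_width=10, slack=5)
Line 3: ['happy', 'bed'] (min_width=9, slack=6)
Line 4: ['structure'] (min_width=9, slack=6)
Line 5: ['window', 'voice'] (min_width=12, slack=3)
Line 6: ['deep', 'algorithm'] (min_width=14, slack=1)
Line 7: ['deep', 'no'] (min_width=7, slack=8)

Answer: |        segment|
|     refreshing|
|      happy bed|
|      structure|
|   window voice|
| deep algorithm|
|        deep no|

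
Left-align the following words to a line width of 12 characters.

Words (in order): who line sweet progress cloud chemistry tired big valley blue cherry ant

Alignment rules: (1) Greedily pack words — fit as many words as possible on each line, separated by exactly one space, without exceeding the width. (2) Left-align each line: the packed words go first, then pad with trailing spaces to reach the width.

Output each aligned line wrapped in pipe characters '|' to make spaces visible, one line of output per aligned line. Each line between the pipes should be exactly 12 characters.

Answer: |who line    |
|sweet       |
|progress    |
|cloud       |
|chemistry   |
|tired big   |
|valley blue |
|cherry ant  |

Derivation:
Line 1: ['who', 'line'] (min_width=8, slack=4)
Line 2: ['sweet'] (min_width=5, slack=7)
Line 3: ['progress'] (min_width=8, slack=4)
Line 4: ['cloud'] (min_width=5, slack=7)
Line 5: ['chemistry'] (min_width=9, slack=3)
Line 6: ['tired', 'big'] (min_width=9, slack=3)
Line 7: ['valley', 'blue'] (min_width=11, slack=1)
Line 8: ['cherry', 'ant'] (min_width=10, slack=2)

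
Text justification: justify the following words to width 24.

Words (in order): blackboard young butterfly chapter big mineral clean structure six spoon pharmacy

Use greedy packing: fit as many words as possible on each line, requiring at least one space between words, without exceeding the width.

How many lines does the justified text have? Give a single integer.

Answer: 4

Derivation:
Line 1: ['blackboard', 'young'] (min_width=16, slack=8)
Line 2: ['butterfly', 'chapter', 'big'] (min_width=21, slack=3)
Line 3: ['mineral', 'clean', 'structure'] (min_width=23, slack=1)
Line 4: ['six', 'spoon', 'pharmacy'] (min_width=18, slack=6)
Total lines: 4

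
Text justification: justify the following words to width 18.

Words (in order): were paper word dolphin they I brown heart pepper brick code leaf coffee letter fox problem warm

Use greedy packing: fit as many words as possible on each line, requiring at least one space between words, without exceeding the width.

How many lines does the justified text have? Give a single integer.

Answer: 6

Derivation:
Line 1: ['were', 'paper', 'word'] (min_width=15, slack=3)
Line 2: ['dolphin', 'they', 'I'] (min_width=14, slack=4)
Line 3: ['brown', 'heart', 'pepper'] (min_width=18, slack=0)
Line 4: ['brick', 'code', 'leaf'] (min_width=15, slack=3)
Line 5: ['coffee', 'letter', 'fox'] (min_width=17, slack=1)
Line 6: ['problem', 'warm'] (min_width=12, slack=6)
Total lines: 6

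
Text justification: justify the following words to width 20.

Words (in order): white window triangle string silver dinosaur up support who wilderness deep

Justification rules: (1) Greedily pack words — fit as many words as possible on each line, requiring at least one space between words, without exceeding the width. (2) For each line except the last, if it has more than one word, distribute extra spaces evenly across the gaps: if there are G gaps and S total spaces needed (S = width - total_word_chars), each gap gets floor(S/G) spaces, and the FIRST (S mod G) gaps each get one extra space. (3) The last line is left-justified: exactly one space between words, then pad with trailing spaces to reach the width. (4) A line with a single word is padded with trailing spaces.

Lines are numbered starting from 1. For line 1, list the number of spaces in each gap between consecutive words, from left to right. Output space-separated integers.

Answer: 9

Derivation:
Line 1: ['white', 'window'] (min_width=12, slack=8)
Line 2: ['triangle', 'string'] (min_width=15, slack=5)
Line 3: ['silver', 'dinosaur', 'up'] (min_width=18, slack=2)
Line 4: ['support', 'who'] (min_width=11, slack=9)
Line 5: ['wilderness', 'deep'] (min_width=15, slack=5)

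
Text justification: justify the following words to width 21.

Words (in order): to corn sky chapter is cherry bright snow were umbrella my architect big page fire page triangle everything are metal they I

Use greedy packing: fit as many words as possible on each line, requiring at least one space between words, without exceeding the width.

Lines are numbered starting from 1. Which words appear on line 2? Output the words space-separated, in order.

Answer: is cherry bright snow

Derivation:
Line 1: ['to', 'corn', 'sky', 'chapter'] (min_width=19, slack=2)
Line 2: ['is', 'cherry', 'bright', 'snow'] (min_width=21, slack=0)
Line 3: ['were', 'umbrella', 'my'] (min_width=16, slack=5)
Line 4: ['architect', 'big', 'page'] (min_width=18, slack=3)
Line 5: ['fire', 'page', 'triangle'] (min_width=18, slack=3)
Line 6: ['everything', 'are', 'metal'] (min_width=20, slack=1)
Line 7: ['they', 'I'] (min_width=6, slack=15)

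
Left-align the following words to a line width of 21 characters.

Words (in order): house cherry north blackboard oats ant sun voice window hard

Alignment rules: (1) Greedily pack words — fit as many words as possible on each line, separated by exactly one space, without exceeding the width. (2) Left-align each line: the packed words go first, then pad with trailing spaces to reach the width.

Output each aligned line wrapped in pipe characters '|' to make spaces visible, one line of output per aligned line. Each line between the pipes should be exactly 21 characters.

Answer: |house cherry north   |
|blackboard oats ant  |
|sun voice window hard|

Derivation:
Line 1: ['house', 'cherry', 'north'] (min_width=18, slack=3)
Line 2: ['blackboard', 'oats', 'ant'] (min_width=19, slack=2)
Line 3: ['sun', 'voice', 'window', 'hard'] (min_width=21, slack=0)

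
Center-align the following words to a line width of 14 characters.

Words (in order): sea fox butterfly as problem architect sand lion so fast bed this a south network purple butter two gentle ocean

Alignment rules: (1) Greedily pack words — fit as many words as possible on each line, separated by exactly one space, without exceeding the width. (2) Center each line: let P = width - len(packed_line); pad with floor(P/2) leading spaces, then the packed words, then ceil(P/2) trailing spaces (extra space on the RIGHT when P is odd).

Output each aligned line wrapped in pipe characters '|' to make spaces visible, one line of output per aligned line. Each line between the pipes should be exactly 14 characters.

Answer: |   sea fox    |
| butterfly as |
|   problem    |
|architect sand|
| lion so fast |
|  bed this a  |
|south network |
|purple butter |
|  two gentle  |
|    ocean     |

Derivation:
Line 1: ['sea', 'fox'] (min_width=7, slack=7)
Line 2: ['butterfly', 'as'] (min_width=12, slack=2)
Line 3: ['problem'] (min_width=7, slack=7)
Line 4: ['architect', 'sand'] (min_width=14, slack=0)
Line 5: ['lion', 'so', 'fast'] (min_width=12, slack=2)
Line 6: ['bed', 'this', 'a'] (min_width=10, slack=4)
Line 7: ['south', 'network'] (min_width=13, slack=1)
Line 8: ['purple', 'butter'] (min_width=13, slack=1)
Line 9: ['two', 'gentle'] (min_width=10, slack=4)
Line 10: ['ocean'] (min_width=5, slack=9)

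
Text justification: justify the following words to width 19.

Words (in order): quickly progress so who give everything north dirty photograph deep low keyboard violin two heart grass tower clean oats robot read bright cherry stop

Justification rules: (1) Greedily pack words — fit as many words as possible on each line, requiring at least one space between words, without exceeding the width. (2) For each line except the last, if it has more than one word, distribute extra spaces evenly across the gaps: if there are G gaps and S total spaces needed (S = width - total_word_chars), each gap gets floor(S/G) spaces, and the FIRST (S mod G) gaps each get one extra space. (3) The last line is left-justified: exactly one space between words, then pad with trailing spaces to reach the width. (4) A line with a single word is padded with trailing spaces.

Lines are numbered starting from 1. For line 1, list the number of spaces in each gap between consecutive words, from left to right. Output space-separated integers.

Answer: 1 1

Derivation:
Line 1: ['quickly', 'progress', 'so'] (min_width=19, slack=0)
Line 2: ['who', 'give', 'everything'] (min_width=19, slack=0)
Line 3: ['north', 'dirty'] (min_width=11, slack=8)
Line 4: ['photograph', 'deep', 'low'] (min_width=19, slack=0)
Line 5: ['keyboard', 'violin', 'two'] (min_width=19, slack=0)
Line 6: ['heart', 'grass', 'tower'] (min_width=17, slack=2)
Line 7: ['clean', 'oats', 'robot'] (min_width=16, slack=3)
Line 8: ['read', 'bright', 'cherry'] (min_width=18, slack=1)
Line 9: ['stop'] (min_width=4, slack=15)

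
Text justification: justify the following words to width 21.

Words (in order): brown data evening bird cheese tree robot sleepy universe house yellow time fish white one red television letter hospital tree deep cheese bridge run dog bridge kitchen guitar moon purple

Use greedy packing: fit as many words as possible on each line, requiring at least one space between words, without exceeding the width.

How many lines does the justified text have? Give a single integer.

Line 1: ['brown', 'data', 'evening'] (min_width=18, slack=3)
Line 2: ['bird', 'cheese', 'tree'] (min_width=16, slack=5)
Line 3: ['robot', 'sleepy', 'universe'] (min_width=21, slack=0)
Line 4: ['house', 'yellow', 'time'] (min_width=17, slack=4)
Line 5: ['fish', 'white', 'one', 'red'] (min_width=18, slack=3)
Line 6: ['television', 'letter'] (min_width=17, slack=4)
Line 7: ['hospital', 'tree', 'deep'] (min_width=18, slack=3)
Line 8: ['cheese', 'bridge', 'run', 'dog'] (min_width=21, slack=0)
Line 9: ['bridge', 'kitchen', 'guitar'] (min_width=21, slack=0)
Line 10: ['moon', 'purple'] (min_width=11, slack=10)
Total lines: 10

Answer: 10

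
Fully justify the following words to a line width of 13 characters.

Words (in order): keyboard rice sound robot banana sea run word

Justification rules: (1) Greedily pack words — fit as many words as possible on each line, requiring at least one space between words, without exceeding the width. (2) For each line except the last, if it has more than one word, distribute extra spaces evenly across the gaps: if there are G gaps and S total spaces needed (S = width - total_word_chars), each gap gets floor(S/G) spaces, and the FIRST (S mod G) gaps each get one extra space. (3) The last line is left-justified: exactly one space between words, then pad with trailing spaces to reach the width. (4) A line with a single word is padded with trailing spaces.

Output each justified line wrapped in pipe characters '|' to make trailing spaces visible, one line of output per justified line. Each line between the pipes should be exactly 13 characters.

Line 1: ['keyboard', 'rice'] (min_width=13, slack=0)
Line 2: ['sound', 'robot'] (min_width=11, slack=2)
Line 3: ['banana', 'sea'] (min_width=10, slack=3)
Line 4: ['run', 'word'] (min_width=8, slack=5)

Answer: |keyboard rice|
|sound   robot|
|banana    sea|
|run word     |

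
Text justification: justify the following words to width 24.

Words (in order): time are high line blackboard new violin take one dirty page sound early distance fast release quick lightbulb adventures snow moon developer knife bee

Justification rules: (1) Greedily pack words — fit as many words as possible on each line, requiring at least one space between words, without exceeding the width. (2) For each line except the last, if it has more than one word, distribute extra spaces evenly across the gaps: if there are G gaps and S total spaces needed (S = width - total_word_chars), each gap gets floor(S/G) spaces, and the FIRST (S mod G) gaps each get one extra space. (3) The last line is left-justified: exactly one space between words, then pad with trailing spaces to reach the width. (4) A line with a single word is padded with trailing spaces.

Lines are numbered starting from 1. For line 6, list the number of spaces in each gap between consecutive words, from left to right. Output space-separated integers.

Answer: 5

Derivation:
Line 1: ['time', 'are', 'high', 'line'] (min_width=18, slack=6)
Line 2: ['blackboard', 'new', 'violin'] (min_width=21, slack=3)
Line 3: ['take', 'one', 'dirty', 'page'] (min_width=19, slack=5)
Line 4: ['sound', 'early', 'distance'] (min_width=20, slack=4)
Line 5: ['fast', 'release', 'quick'] (min_width=18, slack=6)
Line 6: ['lightbulb', 'adventures'] (min_width=20, slack=4)
Line 7: ['snow', 'moon', 'developer'] (min_width=19, slack=5)
Line 8: ['knife', 'bee'] (min_width=9, slack=15)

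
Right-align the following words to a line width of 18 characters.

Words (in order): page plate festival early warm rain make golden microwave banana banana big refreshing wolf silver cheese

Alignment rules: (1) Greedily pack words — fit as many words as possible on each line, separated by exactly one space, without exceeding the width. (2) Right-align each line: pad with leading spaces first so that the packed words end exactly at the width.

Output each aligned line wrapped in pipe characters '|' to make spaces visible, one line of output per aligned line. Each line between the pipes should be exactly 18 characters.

Answer: |        page plate|
|    festival early|
|    warm rain make|
|  golden microwave|
| banana banana big|
|   refreshing wolf|
|     silver cheese|

Derivation:
Line 1: ['page', 'plate'] (min_width=10, slack=8)
Line 2: ['festival', 'early'] (min_width=14, slack=4)
Line 3: ['warm', 'rain', 'make'] (min_width=14, slack=4)
Line 4: ['golden', 'microwave'] (min_width=16, slack=2)
Line 5: ['banana', 'banana', 'big'] (min_width=17, slack=1)
Line 6: ['refreshing', 'wolf'] (min_width=15, slack=3)
Line 7: ['silver', 'cheese'] (min_width=13, slack=5)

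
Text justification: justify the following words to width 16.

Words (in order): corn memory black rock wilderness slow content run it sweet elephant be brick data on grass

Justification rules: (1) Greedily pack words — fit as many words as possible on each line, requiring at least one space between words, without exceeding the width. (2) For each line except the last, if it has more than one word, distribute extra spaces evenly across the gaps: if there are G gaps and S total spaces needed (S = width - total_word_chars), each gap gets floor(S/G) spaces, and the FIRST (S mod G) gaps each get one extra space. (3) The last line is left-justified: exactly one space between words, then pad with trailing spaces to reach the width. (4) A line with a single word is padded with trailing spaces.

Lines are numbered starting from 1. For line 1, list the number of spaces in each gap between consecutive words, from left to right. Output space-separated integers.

Answer: 6

Derivation:
Line 1: ['corn', 'memory'] (min_width=11, slack=5)
Line 2: ['black', 'rock'] (min_width=10, slack=6)
Line 3: ['wilderness', 'slow'] (min_width=15, slack=1)
Line 4: ['content', 'run', 'it'] (min_width=14, slack=2)
Line 5: ['sweet', 'elephant'] (min_width=14, slack=2)
Line 6: ['be', 'brick', 'data', 'on'] (min_width=16, slack=0)
Line 7: ['grass'] (min_width=5, slack=11)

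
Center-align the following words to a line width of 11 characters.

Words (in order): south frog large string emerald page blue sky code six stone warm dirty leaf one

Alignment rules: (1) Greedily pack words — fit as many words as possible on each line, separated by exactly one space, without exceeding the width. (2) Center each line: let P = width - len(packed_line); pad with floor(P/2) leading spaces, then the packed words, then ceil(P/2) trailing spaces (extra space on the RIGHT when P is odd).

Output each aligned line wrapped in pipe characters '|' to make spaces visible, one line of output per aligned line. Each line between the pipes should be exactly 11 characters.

Line 1: ['south', 'frog'] (min_width=10, slack=1)
Line 2: ['large'] (min_width=5, slack=6)
Line 3: ['string'] (min_width=6, slack=5)
Line 4: ['emerald'] (min_width=7, slack=4)
Line 5: ['page', 'blue'] (min_width=9, slack=2)
Line 6: ['sky', 'code'] (min_width=8, slack=3)
Line 7: ['six', 'stone'] (min_width=9, slack=2)
Line 8: ['warm', 'dirty'] (min_width=10, slack=1)
Line 9: ['leaf', 'one'] (min_width=8, slack=3)

Answer: |south frog |
|   large   |
|  string   |
|  emerald  |
| page blue |
| sky code  |
| six stone |
|warm dirty |
| leaf one  |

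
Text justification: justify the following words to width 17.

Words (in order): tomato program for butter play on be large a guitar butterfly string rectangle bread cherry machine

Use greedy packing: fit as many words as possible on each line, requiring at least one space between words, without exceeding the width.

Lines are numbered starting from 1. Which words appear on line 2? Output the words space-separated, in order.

Answer: for butter play

Derivation:
Line 1: ['tomato', 'program'] (min_width=14, slack=3)
Line 2: ['for', 'butter', 'play'] (min_width=15, slack=2)
Line 3: ['on', 'be', 'large', 'a'] (min_width=13, slack=4)
Line 4: ['guitar', 'butterfly'] (min_width=16, slack=1)
Line 5: ['string', 'rectangle'] (min_width=16, slack=1)
Line 6: ['bread', 'cherry'] (min_width=12, slack=5)
Line 7: ['machine'] (min_width=7, slack=10)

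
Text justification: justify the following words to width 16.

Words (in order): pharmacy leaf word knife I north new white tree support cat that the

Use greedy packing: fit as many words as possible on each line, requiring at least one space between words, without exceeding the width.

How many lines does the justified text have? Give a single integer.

Line 1: ['pharmacy', 'leaf'] (min_width=13, slack=3)
Line 2: ['word', 'knife', 'I'] (min_width=12, slack=4)
Line 3: ['north', 'new', 'white'] (min_width=15, slack=1)
Line 4: ['tree', 'support', 'cat'] (min_width=16, slack=0)
Line 5: ['that', 'the'] (min_width=8, slack=8)
Total lines: 5

Answer: 5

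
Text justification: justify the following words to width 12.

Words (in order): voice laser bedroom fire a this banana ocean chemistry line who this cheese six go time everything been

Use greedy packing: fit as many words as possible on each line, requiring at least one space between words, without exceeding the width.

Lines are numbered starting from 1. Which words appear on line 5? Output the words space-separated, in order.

Answer: chemistry

Derivation:
Line 1: ['voice', 'laser'] (min_width=11, slack=1)
Line 2: ['bedroom', 'fire'] (min_width=12, slack=0)
Line 3: ['a', 'this'] (min_width=6, slack=6)
Line 4: ['banana', 'ocean'] (min_width=12, slack=0)
Line 5: ['chemistry'] (min_width=9, slack=3)
Line 6: ['line', 'who'] (min_width=8, slack=4)
Line 7: ['this', 'cheese'] (min_width=11, slack=1)
Line 8: ['six', 'go', 'time'] (min_width=11, slack=1)
Line 9: ['everything'] (min_width=10, slack=2)
Line 10: ['been'] (min_width=4, slack=8)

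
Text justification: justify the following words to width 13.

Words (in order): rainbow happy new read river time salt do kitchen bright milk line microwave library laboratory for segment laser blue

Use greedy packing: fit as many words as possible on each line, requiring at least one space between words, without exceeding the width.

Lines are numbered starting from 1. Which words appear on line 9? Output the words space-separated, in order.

Line 1: ['rainbow', 'happy'] (min_width=13, slack=0)
Line 2: ['new', 'read'] (min_width=8, slack=5)
Line 3: ['river', 'time'] (min_width=10, slack=3)
Line 4: ['salt', 'do'] (min_width=7, slack=6)
Line 5: ['kitchen'] (min_width=7, slack=6)
Line 6: ['bright', 'milk'] (min_width=11, slack=2)
Line 7: ['line'] (min_width=4, slack=9)
Line 8: ['microwave'] (min_width=9, slack=4)
Line 9: ['library'] (min_width=7, slack=6)
Line 10: ['laboratory'] (min_width=10, slack=3)
Line 11: ['for', 'segment'] (min_width=11, slack=2)
Line 12: ['laser', 'blue'] (min_width=10, slack=3)

Answer: library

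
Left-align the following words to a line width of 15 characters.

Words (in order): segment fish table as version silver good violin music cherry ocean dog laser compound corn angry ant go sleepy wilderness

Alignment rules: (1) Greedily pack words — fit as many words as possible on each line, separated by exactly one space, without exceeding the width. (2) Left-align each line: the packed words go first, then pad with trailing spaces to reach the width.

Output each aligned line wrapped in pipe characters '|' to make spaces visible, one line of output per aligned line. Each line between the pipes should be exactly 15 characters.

Line 1: ['segment', 'fish'] (min_width=12, slack=3)
Line 2: ['table', 'as'] (min_width=8, slack=7)
Line 3: ['version', 'silver'] (min_width=14, slack=1)
Line 4: ['good', 'violin'] (min_width=11, slack=4)
Line 5: ['music', 'cherry'] (min_width=12, slack=3)
Line 6: ['ocean', 'dog', 'laser'] (min_width=15, slack=0)
Line 7: ['compound', 'corn'] (min_width=13, slack=2)
Line 8: ['angry', 'ant', 'go'] (min_width=12, slack=3)
Line 9: ['sleepy'] (min_width=6, slack=9)
Line 10: ['wilderness'] (min_width=10, slack=5)

Answer: |segment fish   |
|table as       |
|version silver |
|good violin    |
|music cherry   |
|ocean dog laser|
|compound corn  |
|angry ant go   |
|sleepy         |
|wilderness     |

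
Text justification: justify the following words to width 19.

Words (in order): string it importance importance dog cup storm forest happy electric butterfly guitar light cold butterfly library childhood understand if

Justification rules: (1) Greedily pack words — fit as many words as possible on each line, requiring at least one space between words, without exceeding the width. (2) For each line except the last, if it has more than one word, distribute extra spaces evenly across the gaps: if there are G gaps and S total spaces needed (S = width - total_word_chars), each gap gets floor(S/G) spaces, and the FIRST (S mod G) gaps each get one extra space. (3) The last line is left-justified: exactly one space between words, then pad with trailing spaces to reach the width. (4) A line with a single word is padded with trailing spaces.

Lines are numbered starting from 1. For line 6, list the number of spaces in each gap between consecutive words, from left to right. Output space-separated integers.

Line 1: ['string', 'it'] (min_width=9, slack=10)
Line 2: ['importance'] (min_width=10, slack=9)
Line 3: ['importance', 'dog', 'cup'] (min_width=18, slack=1)
Line 4: ['storm', 'forest', 'happy'] (min_width=18, slack=1)
Line 5: ['electric', 'butterfly'] (min_width=18, slack=1)
Line 6: ['guitar', 'light', 'cold'] (min_width=17, slack=2)
Line 7: ['butterfly', 'library'] (min_width=17, slack=2)
Line 8: ['childhood'] (min_width=9, slack=10)
Line 9: ['understand', 'if'] (min_width=13, slack=6)

Answer: 2 2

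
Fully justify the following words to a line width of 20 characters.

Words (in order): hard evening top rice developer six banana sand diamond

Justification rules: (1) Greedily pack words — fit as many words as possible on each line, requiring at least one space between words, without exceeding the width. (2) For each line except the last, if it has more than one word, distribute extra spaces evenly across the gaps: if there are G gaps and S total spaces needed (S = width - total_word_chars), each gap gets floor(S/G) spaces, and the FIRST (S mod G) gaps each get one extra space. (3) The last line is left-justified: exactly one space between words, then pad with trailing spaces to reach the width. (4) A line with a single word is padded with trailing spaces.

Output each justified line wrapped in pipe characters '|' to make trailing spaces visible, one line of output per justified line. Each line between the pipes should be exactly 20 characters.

Line 1: ['hard', 'evening', 'top'] (min_width=16, slack=4)
Line 2: ['rice', 'developer', 'six'] (min_width=18, slack=2)
Line 3: ['banana', 'sand', 'diamond'] (min_width=19, slack=1)

Answer: |hard   evening   top|
|rice  developer  six|
|banana sand diamond |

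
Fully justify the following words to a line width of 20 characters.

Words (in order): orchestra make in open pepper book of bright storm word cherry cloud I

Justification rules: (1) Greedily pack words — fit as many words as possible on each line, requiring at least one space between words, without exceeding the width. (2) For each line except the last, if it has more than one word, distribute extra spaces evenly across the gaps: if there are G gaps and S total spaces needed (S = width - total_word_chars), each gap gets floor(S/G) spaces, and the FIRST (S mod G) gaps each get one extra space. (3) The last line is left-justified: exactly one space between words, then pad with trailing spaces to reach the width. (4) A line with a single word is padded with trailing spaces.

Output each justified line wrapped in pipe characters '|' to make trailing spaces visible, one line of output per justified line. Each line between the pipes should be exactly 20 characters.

Line 1: ['orchestra', 'make', 'in'] (min_width=17, slack=3)
Line 2: ['open', 'pepper', 'book', 'of'] (min_width=19, slack=1)
Line 3: ['bright', 'storm', 'word'] (min_width=17, slack=3)
Line 4: ['cherry', 'cloud', 'I'] (min_width=14, slack=6)

Answer: |orchestra   make  in|
|open  pepper book of|
|bright   storm  word|
|cherry cloud I      |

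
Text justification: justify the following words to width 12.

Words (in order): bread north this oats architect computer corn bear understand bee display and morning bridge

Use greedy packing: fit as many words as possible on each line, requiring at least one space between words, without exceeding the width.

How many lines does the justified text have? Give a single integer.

Line 1: ['bread', 'north'] (min_width=11, slack=1)
Line 2: ['this', 'oats'] (min_width=9, slack=3)
Line 3: ['architect'] (min_width=9, slack=3)
Line 4: ['computer'] (min_width=8, slack=4)
Line 5: ['corn', 'bear'] (min_width=9, slack=3)
Line 6: ['understand'] (min_width=10, slack=2)
Line 7: ['bee', 'display'] (min_width=11, slack=1)
Line 8: ['and', 'morning'] (min_width=11, slack=1)
Line 9: ['bridge'] (min_width=6, slack=6)
Total lines: 9

Answer: 9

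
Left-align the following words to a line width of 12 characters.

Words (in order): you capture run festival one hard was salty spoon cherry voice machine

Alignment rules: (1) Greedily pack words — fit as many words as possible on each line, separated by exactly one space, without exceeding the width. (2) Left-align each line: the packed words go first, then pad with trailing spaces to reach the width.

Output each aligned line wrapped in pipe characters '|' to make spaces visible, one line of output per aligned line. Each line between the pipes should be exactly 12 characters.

Answer: |you capture |
|run festival|
|one hard was|
|salty spoon |
|cherry voice|
|machine     |

Derivation:
Line 1: ['you', 'capture'] (min_width=11, slack=1)
Line 2: ['run', 'festival'] (min_width=12, slack=0)
Line 3: ['one', 'hard', 'was'] (min_width=12, slack=0)
Line 4: ['salty', 'spoon'] (min_width=11, slack=1)
Line 5: ['cherry', 'voice'] (min_width=12, slack=0)
Line 6: ['machine'] (min_width=7, slack=5)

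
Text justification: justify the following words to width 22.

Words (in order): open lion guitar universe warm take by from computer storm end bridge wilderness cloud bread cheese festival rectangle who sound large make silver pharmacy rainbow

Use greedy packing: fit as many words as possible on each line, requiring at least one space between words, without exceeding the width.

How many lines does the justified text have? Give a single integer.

Answer: 9

Derivation:
Line 1: ['open', 'lion', 'guitar'] (min_width=16, slack=6)
Line 2: ['universe', 'warm', 'take', 'by'] (min_width=21, slack=1)
Line 3: ['from', 'computer', 'storm'] (min_width=19, slack=3)
Line 4: ['end', 'bridge', 'wilderness'] (min_width=21, slack=1)
Line 5: ['cloud', 'bread', 'cheese'] (min_width=18, slack=4)
Line 6: ['festival', 'rectangle', 'who'] (min_width=22, slack=0)
Line 7: ['sound', 'large', 'make'] (min_width=16, slack=6)
Line 8: ['silver', 'pharmacy'] (min_width=15, slack=7)
Line 9: ['rainbow'] (min_width=7, slack=15)
Total lines: 9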